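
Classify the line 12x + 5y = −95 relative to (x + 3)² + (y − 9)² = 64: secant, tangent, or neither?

tangent

Substituting the line into the circle gives 169x² + 3510x + 18225 = 0.
Discriminant = (3510)² − 4·169·(18225) = 0.
A repeated root: the line is tangent.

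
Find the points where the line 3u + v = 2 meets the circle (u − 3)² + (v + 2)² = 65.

From the line, v = −3u + 2. Substituting:
10u² − 30u − 40 = 0  ⟹  u² − 3u − 4 = 0
u = 4 or u = −1, giving (4, −10) and (−1, 5).

(−1, 5) and (4, −10)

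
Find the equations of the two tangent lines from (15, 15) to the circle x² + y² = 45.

Write the tangent as mx − y + (15 − m·(15)) = 0 and set its distance from the centre to 3√5:
[m·(−15) − (−15)]² = 45(m² + 1)
2m² − 5m + 2 = 0, so m = 2 or m = 1/2.
With m = 2: 2x − y = 15. With m = 1/2: x − 2y = −15.

2x − y = 15 and x − 2y = −15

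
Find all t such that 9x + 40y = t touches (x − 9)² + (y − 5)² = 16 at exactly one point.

t = 117 or t = 445

Tangency holds when the distance from the centre (9, 5) to the line equals the radius 4:
|9·9 + 40·5 − t| / √1681 = 4
|t − (281)| = 4·41, so t = 445 or t = 117.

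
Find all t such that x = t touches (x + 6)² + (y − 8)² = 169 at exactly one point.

t = −19 or t = 7

Tangency holds when the distance from the centre (−6, 8) to the line equals the radius 13:
|1·(−6) + 0·8 − t| / √1 = 13
|t − (−6)| = 13, so t = 7 or t = −19.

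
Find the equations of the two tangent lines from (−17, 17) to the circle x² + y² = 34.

Let a tangent through (−17, 17) have slope m. Its distance from (0, 0) must equal √34:
[m·(17) − (−17)]² = 34(m² + 1)
15m² + 34m + 15 = 0, so m = −5/3 or m = −3/5.
With m = −5/3: 5x + 3y = −34. With m = −3/5: 3x + 5y = 34.

5x + 3y = −34 and 3x + 5y = 34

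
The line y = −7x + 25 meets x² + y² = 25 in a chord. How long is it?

The distance from (0, 0) to the line is 25/√50, and r² = 25.
Chord = 2√(r² − d²) = 2·√(25/2) = 5√2.

5√2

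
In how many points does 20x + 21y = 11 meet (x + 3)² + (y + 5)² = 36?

0

Substituting the line into the circle gives 841x² − 1994x + 1549 = 0.
Discriminant = (−1994)² − 4·841·(1549) = −1234800 < 0.
No real roots: the line does not meet the circle.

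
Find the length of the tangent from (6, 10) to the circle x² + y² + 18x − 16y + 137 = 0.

√221

Centre (−9, 8), r² = 8. |PO|² = (15)² + (2)² = 229.
The tangent meets the radius at right angles, so tangent² = |PO|² − r² = 229 − 8 = 221.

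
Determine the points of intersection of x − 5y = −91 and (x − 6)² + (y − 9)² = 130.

(−1, 18) and (9, 20)

From the line, y = (91 + x)/5. Substituting:
26x² − 208x − 234 = 0  ⟹  x² − 8x − 9 = 0
x = 9 or x = −1, giving (9, 20) and (−1, 18).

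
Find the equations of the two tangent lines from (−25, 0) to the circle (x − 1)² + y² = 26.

Write the tangent as mx − y + (0 − m·(−25)) = 0 and set its distance from the centre to √26:
[m·(26) − (0)]² = 26(m² + 1)
25m² − 1 = 0, so m = 1/5 or m = −1/5.
With m = 1/5: x − 5y = −25. With m = −1/5: x + 5y = −25.

x − 5y = −25 and x + 5y = −25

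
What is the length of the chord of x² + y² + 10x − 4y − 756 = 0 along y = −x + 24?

29√2

Centre (−5, 2), r² = 785. Perpendicular distance d from centre to line = |−27| / √2 = 27/√2.
Chord = 2√(r² − d²) = 2·√(841/2) = 29√2.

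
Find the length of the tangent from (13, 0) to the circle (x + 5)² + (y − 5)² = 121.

2√57

With centre O = (−5, 5), |OP|² = 349 and r² = 121.
By the tangent–radius right angle, tangent length = √(|PO|² − r²) = √228 = 2√57.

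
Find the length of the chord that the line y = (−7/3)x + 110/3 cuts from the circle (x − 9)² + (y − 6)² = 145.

3√58

From the line, y = (110 − 7x)/3. Substituting:
58x² − 1450x + 7888 = 0  ⟹  x² − 25x + 136 = 0
x = 17 or x = 8, giving (17, −3) and (8, 18).
|(17, −3) − (8, 18)| = √((9)² + (−21)²) = 3√58.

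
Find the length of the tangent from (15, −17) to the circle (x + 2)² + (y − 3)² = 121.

2√142

With centre O = (−2, 3), |OP|² = 689 and r² = 121.
Power of the point: PT² = |PO|² − r² = 568, so PT = 2√142.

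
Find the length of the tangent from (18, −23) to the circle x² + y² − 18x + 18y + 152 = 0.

√267

Centre (9, −9), r² = 10. |PO|² = (9)² + (−14)² = 277.
The tangent meets the radius at right angles, so tangent² = |PO|² − r² = 277 − 10 = 267.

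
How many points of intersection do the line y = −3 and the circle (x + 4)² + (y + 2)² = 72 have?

d² = (0·(−4) + 1·(−2) − (−3))² = 1; r² = 72.
Since d² < r², the line cuts the circle twice.

2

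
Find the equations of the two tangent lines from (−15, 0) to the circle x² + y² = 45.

x − 2y = −15 and x + 2y = −15

Let a tangent through (−15, 0) have slope m. Its distance from (0, 0) must equal 3√5:
(15m − (0))² = 45(m² + 1)
4m² − 1 = 0, so m = 1/2 or m = −1/2.
Through (−15, 0) these give x − 2y = −15 and x + 2y = −15.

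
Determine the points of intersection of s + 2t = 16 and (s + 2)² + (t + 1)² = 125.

(−4, 10) and (8, 4)

Express t = (16 − s)/2 and substitute into the circle:
5s² − 20s − 160 = 0  ⟹  s² − 4s − 32 = 0
s = 8 or s = −4, giving (8, 4) and (−4, 10).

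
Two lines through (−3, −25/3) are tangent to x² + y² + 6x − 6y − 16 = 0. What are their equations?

A line y − (−25/3) = m(x − (−3)) is tangent when its distance from (−3, 3) is √34:
[m·(0) − (34/3)]² = 34(m² + 1)
9m² − 25 = 0, so m = −5/3 or m = 5/3.
Through (−3, −25/3) these give 5x + 3y = −40 and 5x − 3y = 10.

5x + 3y = −40 and 5x − 3y = 10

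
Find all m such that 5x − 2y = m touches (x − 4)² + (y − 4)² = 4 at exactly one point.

m = 12 ± 2√29

The line touches the circle iff its distance from (4, 4) is 2:
|5·4 − 2·4 − m| / √29 = 2
|m − (12)| = 2√29.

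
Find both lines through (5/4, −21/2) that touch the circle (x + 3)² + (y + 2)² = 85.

2x − 9y = 97 and 6x − 7y = 81

A line y − (−21/2) = m(x − (5/4)) is tangent when its distance from (−3, −2) is √85:
[m·(−17/4) − (17/2)]² = 85(m² + 1)
63m² − 68m + 12 = 0, so m = 2/9 or m = 6/7.
Through (5/4, −21/2) these give 2x − 9y = 97 and 6x − 7y = 81.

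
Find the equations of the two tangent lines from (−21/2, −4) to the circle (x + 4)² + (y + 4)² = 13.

Let a tangent through (−21/2, −4) have slope m. Its distance from (−4, −4) must equal √13:
[m·(13/2) − (0)]² = 13(m² + 1)
9m² − 4 = 0, so m = −2/3 or m = 2/3.
With m = −2/3: 2x + 3y = −33. With m = 2/3: 2x − 3y = −9.

2x + 3y = −33 and 2x − 3y = −9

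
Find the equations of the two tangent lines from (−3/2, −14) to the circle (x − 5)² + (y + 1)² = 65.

Let a tangent through (−3/2, −14) have slope m. Its distance from (5, −1) must equal √65:
(13/2m − (13))² = 65(m² + 1)
7m² + 52m − 32 = 0, so m = 4/7 or m = −8.
With m = 4/7: 4x − 7y = 92. With m = −8: 8x + y = −26.

4x − 7y = 92 and 8x + y = −26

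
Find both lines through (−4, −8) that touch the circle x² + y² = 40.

Write the tangent as mx − y + (−8 − m·(−4)) = 0 and set its distance from the centre to 2√10:
(4m − (8))² = 40(m² + 1)
3m² + 8m − 3 = 0, so m = −3 or m = 1/3.
Through (−4, −8) these give 3x + y = −20 and x − 3y = 20.

3x + y = −20 and x − 3y = 20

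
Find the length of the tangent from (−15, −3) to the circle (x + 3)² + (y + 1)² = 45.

Centre (−3, −1), r² = 45. |PO|² = (−12)² + (−2)² = 148.
By the tangent–radius right angle, tangent length = √(|PO|² − r²) = √103.

√103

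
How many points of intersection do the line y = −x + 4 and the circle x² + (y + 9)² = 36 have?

0

Substituting the line into the circle gives 2x² − 26x + 133 = 0.
Δ = 676 − 1064 = −388.
No real roots: the line does not meet the circle.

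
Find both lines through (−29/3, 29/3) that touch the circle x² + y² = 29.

5x + 2y = −29 and 2x + 5y = 29

A line y − (29/3) = m(x − (−29/3)) is tangent when its distance from (0, 0) is √29:
(29/3m − (−29/3))² = 29(m² + 1)
10m² + 29m + 10 = 0, so m = −5/2 or m = −2/5.
With m = −5/2: 5x + 2y = −29. With m = −2/5: 2x + 5y = 29.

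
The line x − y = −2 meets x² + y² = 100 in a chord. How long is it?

Centre (0, 0), r² = 100. Perpendicular distance d from centre to line = |2| / √2 = 2/√2.
Half the chord is √(r² − d²) = √(98), so the full chord is 14√2.

14√2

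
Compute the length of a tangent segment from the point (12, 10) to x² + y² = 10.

3√26

Centre (0, 0), r² = 10. |PO|² = (12)² + (10)² = 244.
By the tangent–radius right angle, tangent length = √(|PO|² − r²) = √234 = 3√26.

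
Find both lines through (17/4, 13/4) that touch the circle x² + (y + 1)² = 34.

Write the tangent as mx − y + (13/4 − m·(17/4)) = 0 and set its distance from the centre to √34:
(−17/4m − (−17/4))² = 34(m² + 1)
15m² + 34m + 15 = 0, so m = −5/3 or m = −3/5.
Through (17/4, 13/4) these give 5x + 3y = 31 and 3x + 5y = 29.

5x + 3y = 31 and 3x + 5y = 29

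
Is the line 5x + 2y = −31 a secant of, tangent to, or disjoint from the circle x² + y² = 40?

secant

Substituting the line into the circle gives 29x² + 310x + 801 = 0.
Discriminant = (310)² − 4·29·(801) = 3184 > 0.
Two real roots: the line is a secant.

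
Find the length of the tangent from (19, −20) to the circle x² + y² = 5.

The centre is (0, 0) and r = √5. The square of the distance from P to the centre is 361 + 400 = 761.
The tangent meets the radius at right angles, so tangent² = |PO|² − r² = 761 − 5 = 756.

6√21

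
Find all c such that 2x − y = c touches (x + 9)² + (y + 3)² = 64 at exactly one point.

c = −15 ± 8√5

Tangency holds when the distance from the centre (−9, −3) to the line equals the radius 8:
|2·(−9) − 1·(−3) − c| / √5 = 8
|c − (−15)| = 8√5.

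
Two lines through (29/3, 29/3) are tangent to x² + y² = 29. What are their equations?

2x − 5y = −29 and 5x − 2y = 29

A line y − (29/3) = m(x − (29/3)) is tangent when its distance from (0, 0) is √29:
(−29/3m − (−29/3))² = 29(m² + 1)
10m² − 29m + 10 = 0, so m = 2/5 or m = 5/2.
Through (29/3, 29/3) these give 2x − 5y = −29 and 5x − 2y = 29.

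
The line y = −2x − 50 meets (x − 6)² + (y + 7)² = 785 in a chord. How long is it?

12√5

Centre (6, −7), r² = 785. Perpendicular distance d from centre to line = |55| / √5 = 55/√5.
Chord = 2√(r² − d²) = 2·√(180) = 12√5.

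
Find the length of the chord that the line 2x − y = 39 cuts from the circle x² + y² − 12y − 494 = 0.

Express y = 2x − 39 and substitute into the circle:
5x² − 180x + 1495 = 0  ⟹  x² − 36x + 299 = 0
x = 23 or x = 13, giving (23, 7) and (13, −13).
Chord length = distance between (23, 7) and (13, −13) = √500 = 10√5.

10√5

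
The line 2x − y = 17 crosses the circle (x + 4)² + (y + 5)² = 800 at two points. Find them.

From the line, y = 2x − 17. Substituting:
5x² − 40x − 640 = 0  ⟹  x² − 8x − 128 = 0
x = 16 or x = −8, giving (16, 15) and (−8, −33).

(−8, −33) and (16, 15)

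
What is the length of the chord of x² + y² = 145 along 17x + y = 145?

√290

Centre (0, 0), r² = 145. Perpendicular distance d from centre to line = |−145| / √290 = 145/√290.
Chord = 2√(r² − d²) = 2·√(145/2) = √290.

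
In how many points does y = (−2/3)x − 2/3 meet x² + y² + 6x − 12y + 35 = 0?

0

Substituting the line into the circle gives 13x² + 134x + 391 = 0.
Discriminant = (134)² − 4·13·(391) = −2376 < 0.
No real roots: the line does not meet the circle.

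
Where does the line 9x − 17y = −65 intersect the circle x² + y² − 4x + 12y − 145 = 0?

(−11, −2) and (6, 7)

Express y = (65 + 9x)/17 and substitute into the circle:
370x² + 1850x − 24420 = 0  ⟹  x² + 5x − 66 = 0
x = 6 or x = −11, giving (6, 7) and (−11, −2).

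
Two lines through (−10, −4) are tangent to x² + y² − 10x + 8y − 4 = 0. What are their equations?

A line y − (−4) = m(x − (−10)) is tangent when its distance from (5, −4) is 3√5:
[m·(15) − (0)]² = 45(m² + 1)
4m² − 1 = 0, so m = −1/2 or m = 1/2.
Through (−10, −4) these give x + 2y = −18 and x − 2y = −2.

x + 2y = −18 and x − 2y = −2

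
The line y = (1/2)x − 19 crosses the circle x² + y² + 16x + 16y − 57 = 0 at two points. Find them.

(−4, −21) and (0, −19)

Substitute y = (−38 + x)/2:
5x² + 20x = 0  ⟹  x² + 4x = 0
x = 0 or x = −4, giving (0, −19) and (−4, −21).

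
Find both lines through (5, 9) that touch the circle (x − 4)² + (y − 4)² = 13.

3x + 2y = 33 and 2x − 3y = −17

Let a tangent through (5, 9) have slope m. Its distance from (4, 4) must equal √13:
[m·(−1) − (−5)]² = 13(m² + 1)
6m² + 5m − 6 = 0, so m = −3/2 or m = 2/3.
With m = −3/2: 3x + 2y = 33. With m = 2/3: 2x − 3y = −17.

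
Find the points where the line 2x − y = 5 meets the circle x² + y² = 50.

From the line, y = 2x − 5. Substituting:
5x² − 20x − 25 = 0  ⟹  x² − 4x − 5 = 0
x = 5 or x = −1, giving (5, 5) and (−1, −7).

(−1, −7) and (5, 5)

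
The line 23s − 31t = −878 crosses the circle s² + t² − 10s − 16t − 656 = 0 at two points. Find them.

(−22, 12) and (9, 35)

Express t = (878 + 23s)/31 and substitute into the circle:
1490s² + 19370s − 295020 = 0  ⟹  s² + 13s − 198 = 0
s = 9 or s = −22, giving (9, 35) and (−22, 12).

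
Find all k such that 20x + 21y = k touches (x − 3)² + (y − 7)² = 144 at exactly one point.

k = −141 or k = 555

Tangency holds when the distance from the centre (3, 7) to the line equals the radius 12:
|20·3 + 21·7 − k| / √841 = 12
|k − (207)| = 12·29, so k = 555 or k = −141.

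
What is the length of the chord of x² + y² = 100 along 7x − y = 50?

10√2

The distance from (0, 0) to the line is 50/√50, and r² = 100.
Chord = 2√(r² − d²) = 2·√(50) = 10√2.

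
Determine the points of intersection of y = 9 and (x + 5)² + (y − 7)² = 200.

Express y = 9 and substitute into the circle:
x² + 10x − 171 = 0
x = 9 or x = −19, giving (9, 9) and (−19, 9).

(−19, 9) and (9, 9)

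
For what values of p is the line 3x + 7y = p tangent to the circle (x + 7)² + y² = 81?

The line touches the circle iff its distance from (−7, 0) is 9:
|3·(−7) + 7·0 − p| / √58 = 9
|p − (−21)| = 9√58.

p = −21 ± 9√58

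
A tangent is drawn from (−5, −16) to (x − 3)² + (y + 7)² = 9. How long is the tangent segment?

2√34

Centre (3, −7), r² = 9. |PO|² = (−8)² + (−9)² = 145.
By the tangent–radius right angle, tangent length = √(|PO|² − r²) = √136 = 2√34.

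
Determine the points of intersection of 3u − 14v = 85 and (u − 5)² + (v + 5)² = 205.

(−9, −8) and (19, −2)

From the line, v = (−85 + 3u)/14. Substituting:
205u² − 2050u − 35055 = 0  ⟹  u² − 10u − 171 = 0
u = 19 or u = −9, giving (19, −2) and (−9, −8).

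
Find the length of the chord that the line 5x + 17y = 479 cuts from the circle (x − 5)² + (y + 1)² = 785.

Centre (5, −1), r² = 785. Perpendicular distance d from centre to line = |−471| / √314 = 471/√314.
Chord = 2√(r² − d²) = 2·√(157/2) = √314.

√314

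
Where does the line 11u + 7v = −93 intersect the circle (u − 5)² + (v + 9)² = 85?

From the line, v = (−93 − 11u)/7. Substituting:
170u² + 170u − 2040 = 0  ⟹  u² + u − 12 = 0
u = 3 or u = −4, giving (3, −18) and (−4, −7).

(−4, −7) and (3, −18)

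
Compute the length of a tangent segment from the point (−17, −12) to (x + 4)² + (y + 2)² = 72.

√197

Centre (−4, −2), r² = 72. |PO|² = (−13)² + (−10)² = 269.
The tangent meets the radius at right angles, so tangent² = |PO|² − r² = 269 − 72 = 197.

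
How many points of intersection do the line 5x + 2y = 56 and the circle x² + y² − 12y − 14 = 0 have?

d² = (5·0 + 2·6 − (56))²/29 = 1936/29; r² = 50.
Since d² > r², the line lies outside the circle.

0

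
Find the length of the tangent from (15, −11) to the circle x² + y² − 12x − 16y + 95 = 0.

With centre O = (6, 8), |OP|² = 442 and r² = 5.
By the tangent–radius right angle, tangent length = √(|PO|² − r²) = √437.

√437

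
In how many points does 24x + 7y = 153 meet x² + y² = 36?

Substituting the line into the circle gives 625x² − 7344x + 21645 = 0.
Discriminant = (−7344)² − 4·625·(21645) = −178164 < 0.
No real roots: the line does not meet the circle.

0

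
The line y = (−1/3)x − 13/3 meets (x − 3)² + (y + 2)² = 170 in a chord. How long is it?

8√10

The distance from (3, −2) to the line is 10/√10, and r² = 170.
Chord = 2√(r² − d²) = 2·√(160) = 8√10.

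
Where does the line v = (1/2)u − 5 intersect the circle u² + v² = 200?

Express v = (−10 + u)/2 and substitute into the circle:
5u² − 20u − 700 = 0  ⟹  u² − 4u − 140 = 0
u = 14 or u = −10, giving (14, 2) and (−10, −10).

(−10, −10) and (14, 2)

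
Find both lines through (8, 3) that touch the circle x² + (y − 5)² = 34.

Write the tangent as mx − y + (3 − m·(8)) = 0 and set its distance from the centre to √34:
[m·(−8) − (2)]² = 34(m² + 1)
15m² + 16m − 15 = 0, so m = −5/3 or m = 3/5.
With m = −5/3: 5x + 3y = 49. With m = 3/5: 3x − 5y = 9.

5x + 3y = 49 and 3x − 5y = 9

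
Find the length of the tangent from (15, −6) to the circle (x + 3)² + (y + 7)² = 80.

With centre O = (−3, −7), |OP|² = 325 and r² = 80.
The tangent meets the radius at right angles, so tangent² = |PO|² − r² = 325 − 80 = 245.

7√5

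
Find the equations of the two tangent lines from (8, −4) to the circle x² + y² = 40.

3x + y = 20 and x − 3y = 20

A line y − (−4) = m(x − (8)) is tangent when its distance from (0, 0) is 2√10:
(−8m − (4))² = 40(m² + 1)
3m² + 8m − 3 = 0, so m = −3 or m = 1/3.
Through (8, −4) these give 3x + y = 20 and x − 3y = 20.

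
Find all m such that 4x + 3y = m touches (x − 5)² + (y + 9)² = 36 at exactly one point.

The line touches the circle iff its distance from (5, −9) is 6:
|4·5 + 3·(−9) − m| / √25 = 6
|m − (−7)| = 6·5, so m = 23 or m = −37.

m = −37 or m = 23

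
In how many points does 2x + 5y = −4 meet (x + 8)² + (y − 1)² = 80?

Centre (−8, 1), r² = 80. Distance² from centre to line = (−7)²/29 = 49/29.
Since d² < r², the line cuts the circle twice.

2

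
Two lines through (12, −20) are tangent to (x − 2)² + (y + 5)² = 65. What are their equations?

A line y − (−20) = m(x − (12)) is tangent when its distance from (2, −5) is √65:
[m·(−10) − (15)]² = 65(m² + 1)
7m² + 60m + 32 = 0, so m = −8 or m = −4/7.
With m = −8: 8x + y = 76. With m = −4/7: 4x + 7y = −92.

8x + y = 76 and 4x + 7y = −92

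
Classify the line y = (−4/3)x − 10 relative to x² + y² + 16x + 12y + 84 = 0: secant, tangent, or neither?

Substituting the line into the circle gives 25x² + 240x + 576 = 0.
Discriminant = (240)² − 4·25·(576) = 0.
A repeated root: the line is tangent.

tangent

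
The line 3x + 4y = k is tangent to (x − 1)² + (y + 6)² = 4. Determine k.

k = −31 or k = −11

Tangency holds when the distance from the centre (1, −6) to the line equals the radius 2:
|3·1 + 4·(−6) − k| / √25 = 2
|k − (−21)| = 2·5, so k = −11 or k = −31.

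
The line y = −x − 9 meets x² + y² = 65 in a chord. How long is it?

7√2

The distance from (0, 0) to the line is 9/√2, and r² = 65.
Chord = 2√(r² − d²) = 2·√(49/2) = 7√2.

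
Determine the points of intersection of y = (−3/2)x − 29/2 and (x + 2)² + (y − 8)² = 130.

From the line, y = (−29 − 3x)/2. Substituting:
13x² + 286x + 1521 = 0  ⟹  x² + 22x + 117 = 0
x = −9 or x = −13, giving (−9, −1) and (−13, 5).

(−13, 5) and (−9, −1)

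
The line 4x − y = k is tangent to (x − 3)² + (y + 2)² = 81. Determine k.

k = 14 ± 9√17

The line touches the circle iff its distance from (3, −2) is 9:
|4·3 − 1·(−2) − k| / √17 = 9
|k − (14)| = 9√17.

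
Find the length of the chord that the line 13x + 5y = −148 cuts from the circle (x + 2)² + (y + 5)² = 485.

3√194

Express y = (−148 − 13x)/5 and substitute into the circle:
194x² + 3298x + 3104 = 0  ⟹  x² + 17x + 16 = 0
x = −1 or x = −16, giving (−1, −27) and (−16, 12).
Chord length = distance between (−1, −27) and (−16, 12) = √1746 = 3√194.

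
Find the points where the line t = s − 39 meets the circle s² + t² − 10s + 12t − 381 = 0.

From the line, t = s − 39. Substituting:
2s² − 76s + 672 = 0  ⟹  s² − 38s + 336 = 0
s = 24 or s = 14, giving (24, −15) and (14, −25).

(14, −25) and (24, −15)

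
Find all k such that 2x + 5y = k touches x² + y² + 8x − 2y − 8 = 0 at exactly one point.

k = −3 ± 5√29

Tangency holds when the distance from the centre (−4, 1) to the line equals the radius 5:
|2·(−4) + 5·1 − k| / √29 = 5
|k − (−3)| = 5√29.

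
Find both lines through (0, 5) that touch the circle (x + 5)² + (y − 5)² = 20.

Write the tangent as mx − y + (5 − m·(0)) = 0 and set its distance from the centre to 2√5:
[m·(−5) − (0)]² = 20(m² + 1)
m² − 4 = 0, so m = −2 or m = 2.
Through (0, 5) these give 2x + y = 5 and 2x − y = −5.

2x + y = 5 and 2x − y = −5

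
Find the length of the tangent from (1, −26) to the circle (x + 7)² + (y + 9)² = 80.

√273

Centre (−7, −9), r² = 80. |PO|² = (8)² + (−17)² = 353.
Power of the point: PT² = |PO|² − r² = 273, so PT = √273.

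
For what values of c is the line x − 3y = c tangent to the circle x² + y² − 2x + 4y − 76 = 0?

For a tangent, require d(centre, line) = r = 9.
|1·1 − 3·(−2) − c| / √10 = 9
|c − (7)| = 9√10.

c = 7 ± 9√10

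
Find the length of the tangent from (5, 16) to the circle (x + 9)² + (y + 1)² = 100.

The centre is (−9, −1) and r = 10. The square of the distance from P to the centre is 196 + 289 = 485.
Power of the point: PT² = |PO|² − r² = 385, so PT = √385.

√385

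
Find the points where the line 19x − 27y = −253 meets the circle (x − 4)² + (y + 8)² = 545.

(−19, −4) and (8, 15)

Express y = (253 + 19x)/27 and substitute into the circle:
1090x² + 11990x − 165680 = 0  ⟹  x² + 11x − 152 = 0
x = 8 or x = −19, giving (8, 15) and (−19, −4).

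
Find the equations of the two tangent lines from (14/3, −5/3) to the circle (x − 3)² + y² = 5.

2x − y = 11 and x − 2y = 8

A line y − (−5/3) = m(x − (14/3)) is tangent when its distance from (3, 0) is √5:
(−5/3m − (5/3))² = 5(m² + 1)
2m² − 5m + 2 = 0, so m = 2 or m = 1/2.
With m = 2: 2x − y = 11. With m = 1/2: x − 2y = 8.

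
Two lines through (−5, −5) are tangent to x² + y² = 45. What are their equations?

x + 2y = −15 and 2x + y = −15

Let a tangent through (−5, −5) have slope m. Its distance from (0, 0) must equal 3√5:
[m·(5) − (5)]² = 45(m² + 1)
2m² + 5m + 2 = 0, so m = −1/2 or m = −2.
Through (−5, −5) these give x + 2y = −15 and 2x + y = −15.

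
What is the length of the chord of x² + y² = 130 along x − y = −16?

2√2

From the line, y = x + 16. Substituting:
2x² + 32x + 126 = 0  ⟹  x² + 16x + 63 = 0
x = −7 or x = −9, giving (−7, 9) and (−9, 7).
|(−7, 9) − (−9, 7)| = √((2)² + (2)²) = 2√2.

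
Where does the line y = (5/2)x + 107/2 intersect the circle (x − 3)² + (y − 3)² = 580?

(−21, 1) and (−13, 21)

Express y = (107 + 5x)/2 and substitute into the circle:
29x² + 986x + 7917 = 0  ⟹  x² + 34x + 273 = 0
x = −13 or x = −21, giving (−13, 21) and (−21, 1).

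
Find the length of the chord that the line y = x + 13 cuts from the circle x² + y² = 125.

The distance from (0, 0) to the line is 13/√2, and r² = 125.
Half the chord is √(r² − d²) = √(81/2), so the full chord is 9√2.

9√2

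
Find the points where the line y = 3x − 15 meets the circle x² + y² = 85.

(2, −9) and (7, 6)

Express y = 3x − 15 and substitute into the circle:
10x² − 90x + 140 = 0  ⟹  x² − 9x + 14 = 0
x = 7 or x = 2, giving (7, 6) and (2, −9).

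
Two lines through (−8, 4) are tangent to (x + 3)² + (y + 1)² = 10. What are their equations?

Write the tangent as mx − y + (4 − m·(−8)) = 0 and set its distance from the centre to √10:
[m·(5) − (−5)]² = 10(m² + 1)
3m² + 10m + 3 = 0, so m = −3 or m = −1/3.
Through (−8, 4) these give 3x + y = −20 and x + 3y = 4.

3x + y = −20 and x + 3y = 4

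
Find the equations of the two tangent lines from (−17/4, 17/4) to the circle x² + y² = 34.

5x − 3y = −34 and 3x − 5y = −34

Write the tangent as mx − y + (17/4 − m·(−17/4)) = 0 and set its distance from the centre to √34:
(17/4m − (−17/4))² = 34(m² + 1)
15m² − 34m + 15 = 0, so m = 5/3 or m = 3/5.
With m = 5/3: 5x − 3y = −34. With m = 3/5: 3x − 5y = −34.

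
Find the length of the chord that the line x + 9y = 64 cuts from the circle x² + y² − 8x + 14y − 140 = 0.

√82

Centre (4, −7), r² = 205. Perpendicular distance d from centre to line = |−123| / √82 = 123/√82.
Chord = 2√(r² − d²) = 2·√(41/2) = √82.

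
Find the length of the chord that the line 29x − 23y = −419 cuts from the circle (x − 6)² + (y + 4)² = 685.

Substitute y = (419 + 29x)/23:
1370x² + 23290x − 82200 = 0  ⟹  x² + 17x − 60 = 0
x = 3 or x = −20, giving (3, 22) and (−20, −7).
Chord length = distance between (3, 22) and (−20, −7) = √1370 = √1370.

√1370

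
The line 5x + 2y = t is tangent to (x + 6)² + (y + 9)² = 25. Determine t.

t = −48 ± 5√29

The line touches the circle iff its distance from (−6, −9) is 5:
|5·(−6) + 2·(−9) − t| / √29 = 5
|t − (−48)| = 5√29.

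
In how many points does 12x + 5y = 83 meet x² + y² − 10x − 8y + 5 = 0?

Substituting the line into the circle gives 169x² − 1762x + 3694 = 0.
Δ = 3104644 − 2497144 = 607500.
Two real roots: the line is a secant.

2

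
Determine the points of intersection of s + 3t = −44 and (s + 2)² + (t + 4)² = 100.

(−8, −12) and (−2, −14)

Express t = (−44 − s)/3 and substitute into the circle:
10s² + 100s + 160 = 0  ⟹  s² + 10s + 16 = 0
s = −2 or s = −8, giving (−2, −14) and (−8, −12).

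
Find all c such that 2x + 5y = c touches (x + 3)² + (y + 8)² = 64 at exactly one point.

c = −46 ± 8√29

The line touches the circle iff its distance from (−3, −8) is 8:
|2·(−3) + 5·(−8) − c| / √29 = 8
|c − (−46)| = 8√29.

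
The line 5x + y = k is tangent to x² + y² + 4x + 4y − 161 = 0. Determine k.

Tangency holds when the distance from the centre (−2, −2) to the line equals the radius 13:
|5·(−2) + 1·(−2) − k| / √26 = 13
|k − (−12)| = 13√26.

k = −12 ± 13√26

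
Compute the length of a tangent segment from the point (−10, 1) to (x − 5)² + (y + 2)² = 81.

3√17

The centre is (5, −2) and r = 9. The square of the distance from P to the centre is 225 + 9 = 234.
The tangent meets the radius at right angles, so tangent² = |PO|² − r² = 234 − 81 = 153.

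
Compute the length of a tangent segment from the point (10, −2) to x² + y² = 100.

With centre O = (0, 0), |OP|² = 104 and r² = 100.
By the tangent–radius right angle, tangent length = √(|PO|² − r²) = √4 = 2.

2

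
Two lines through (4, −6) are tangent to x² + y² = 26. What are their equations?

Let a tangent through (4, −6) have slope m. Its distance from (0, 0) must equal √26:
(−4m − (6))² = 26(m² + 1)
5m² − 24m − 5 = 0, so m = 5 or m = −1/5.
With m = 5: 5x − y = 26. With m = −1/5: x + 5y = −26.

5x − y = 26 and x + 5y = −26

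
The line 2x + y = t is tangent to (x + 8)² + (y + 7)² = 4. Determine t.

t = −23 ± 2√5

Tangency holds when the distance from the centre (−8, −7) to the line equals the radius 2:
|2·(−8) + 1·(−7) − t| / √5 = 2
|t − (−23)| = 2√5.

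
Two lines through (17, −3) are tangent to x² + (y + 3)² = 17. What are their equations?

A line y − (−3) = m(x − (17)) is tangent when its distance from (0, −3) is √17:
[m·(−17) − (0)]² = 17(m² + 1)
16m² − 1 = 0, so m = −1/4 or m = 1/4.
Through (17, −3) these give x + 4y = 5 and x − 4y = 29.

x + 4y = 5 and x − 4y = 29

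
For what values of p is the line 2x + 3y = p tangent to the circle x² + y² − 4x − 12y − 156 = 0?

p = 22 ± 14√13

For a tangent, require d(centre, line) = r = 14.
|2·2 + 3·6 − p| / √13 = 14
|p − (22)| = 14√13.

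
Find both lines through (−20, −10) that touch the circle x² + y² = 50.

x − 7y = 50 and x − y = −10

A line y − (−10) = m(x − (−20)) is tangent when its distance from (0, 0) is 5√2:
(20m − (10))² = 50(m² + 1)
7m² − 8m + 1 = 0, so m = 1/7 or m = 1.
Through (−20, −10) these give x − 7y = 50 and x − y = −10.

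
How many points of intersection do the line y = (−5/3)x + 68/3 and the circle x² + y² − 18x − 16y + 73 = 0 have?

Substituting the line into the circle gives 34x² − 602x + 2017 = 0.
Discriminant = (−602)² − 4·34·(2017) = 88092 > 0.
Two real roots: the line is a secant.

2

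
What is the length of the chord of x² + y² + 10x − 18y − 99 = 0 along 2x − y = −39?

10√5

Express y = 2x + 39 and substitute into the circle:
5x² + 130x + 720 = 0  ⟹  x² + 26x + 144 = 0
x = −8 or x = −18, giving (−8, 23) and (−18, 3).
Chord length = distance between (−8, 23) and (−18, 3) = √500 = 10√5.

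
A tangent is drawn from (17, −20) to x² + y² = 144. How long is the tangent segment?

The centre is (0, 0) and r = 12. The square of the distance from P to the centre is 289 + 400 = 689.
Power of the point: PT² = |PO|² − r² = 545, so PT = √545.

√545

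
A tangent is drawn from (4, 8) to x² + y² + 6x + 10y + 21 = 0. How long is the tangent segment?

√205

The centre is (−3, −5) and r = √13. The square of the distance from P to the centre is 49 + 169 = 218.
The tangent meets the radius at right angles, so tangent² = |PO|² − r² = 218 − 13 = 205.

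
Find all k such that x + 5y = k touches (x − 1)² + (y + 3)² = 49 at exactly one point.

k = −14 ± 7√26

For a tangent, require d(centre, line) = r = 7.
|1·1 + 5·(−3) − k| / √26 = 7
|k − (−14)| = 7√26.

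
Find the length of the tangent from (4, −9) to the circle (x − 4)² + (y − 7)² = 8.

2√62

The centre is (4, 7) and r = 2√2. The square of the distance from P to the centre is 0 + 256 = 256.
By the tangent–radius right angle, tangent length = √(|PO|² − r²) = √248 = 2√62.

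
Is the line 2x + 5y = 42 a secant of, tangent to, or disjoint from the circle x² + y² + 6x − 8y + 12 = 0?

disjoint

Substituting the line into the circle gives 29x² + 62x + 384 = 0.
Discriminant = (62)² − 4·29·(384) = −40700 < 0.
No real roots: the line does not meet the circle.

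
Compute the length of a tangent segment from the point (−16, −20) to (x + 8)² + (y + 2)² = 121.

The centre is (−8, −2) and r = 11. The square of the distance from P to the centre is 64 + 324 = 388.
By the tangent–radius right angle, tangent length = √(|PO|² − r²) = √267.

√267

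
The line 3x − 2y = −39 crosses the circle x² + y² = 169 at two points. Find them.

Express y = (39 + 3x)/2 and substitute into the circle:
13x² + 234x + 845 = 0  ⟹  x² + 18x + 65 = 0
x = −5 or x = −13, giving (−5, 12) and (−13, 0).

(−13, 0) and (−5, 12)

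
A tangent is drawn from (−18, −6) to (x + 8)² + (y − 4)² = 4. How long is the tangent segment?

14

Centre (−8, 4), r² = 4. |PO|² = (−10)² + (−10)² = 200.
By the tangent–radius right angle, tangent length = √(|PO|² − r²) = √196 = 14.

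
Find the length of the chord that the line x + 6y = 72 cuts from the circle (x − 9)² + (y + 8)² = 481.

4√37

Express y = (72 − x)/6 and substitute into the circle:
37x² − 888x = 0  ⟹  x² − 24x = 0
x = 24 or x = 0, giving (24, 8) and (0, 12).
Chord length = distance between (24, 8) and (0, 12) = √592 = 4√37.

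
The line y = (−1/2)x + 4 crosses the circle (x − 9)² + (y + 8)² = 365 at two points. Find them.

Substitute y = (8 − x)/2:
5x² − 120x − 560 = 0  ⟹  x² − 24x − 112 = 0
x = 28 or x = −4, giving (28, −10) and (−4, 6).

(−4, 6) and (28, −10)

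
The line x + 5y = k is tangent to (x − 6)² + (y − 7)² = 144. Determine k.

Tangency holds when the distance from the centre (6, 7) to the line equals the radius 12:
|1·6 + 5·7 − k| / √26 = 12
|k − (41)| = 12√26.

k = 41 ± 12√26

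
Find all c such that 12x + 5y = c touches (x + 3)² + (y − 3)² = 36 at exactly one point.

For a tangent, require d(centre, line) = r = 6.
|12·(−3) + 5·3 − c| / √169 = 6
|c − (−21)| = 6·13, so c = 57 or c = −99.

c = −99 or c = 57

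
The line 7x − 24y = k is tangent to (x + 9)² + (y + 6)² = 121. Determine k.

k = −194 or k = 356

For a tangent, require d(centre, line) = r = 11.
|7·(−9) − 24·(−6) − k| / √625 = 11
|k − (81)| = 11·25, so k = 356 or k = −194.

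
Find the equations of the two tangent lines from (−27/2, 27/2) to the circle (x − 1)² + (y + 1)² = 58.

3x + 7y = 54 and 7x + 3y = −54

Write the tangent as mx − y + (27/2 − m·(−27/2)) = 0 and set its distance from the centre to √58:
[m·(29/2) − (−29/2)]² = 58(m² + 1)
21m² + 58m + 21 = 0, so m = −3/7 or m = −7/3.
Through (−27/2, 27/2) these give 3x + 7y = 54 and 7x + 3y = −54.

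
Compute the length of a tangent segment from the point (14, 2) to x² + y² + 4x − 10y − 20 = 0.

6√6

Centre (−2, 5), r² = 49. |PO|² = (16)² + (−3)² = 265.
Power of the point: PT² = |PO|² − r² = 216, so PT = 6√6.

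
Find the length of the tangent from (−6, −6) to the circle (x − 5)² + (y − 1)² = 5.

Centre (5, 1), r² = 5. |PO|² = (−11)² + (−7)² = 170.
The tangent meets the radius at right angles, so tangent² = |PO|² − r² = 170 − 5 = 165.

√165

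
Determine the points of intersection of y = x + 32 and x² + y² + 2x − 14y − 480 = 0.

Substitute y = x + 32:
2x² + 52x + 96 = 0  ⟹  x² + 26x + 48 = 0
x = −2 or x = −24, giving (−2, 30) and (−24, 8).

(−24, 8) and (−2, 30)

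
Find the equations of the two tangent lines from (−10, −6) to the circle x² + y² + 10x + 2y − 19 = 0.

x + 2y = −22 and 2x + y = −26

Let a tangent through (−10, −6) have slope m. Its distance from (−5, −1) must equal 3√5:
[m·(5) − (5)]² = 45(m² + 1)
2m² + 5m + 2 = 0, so m = −1/2 or m = −2.
Through (−10, −6) these give x + 2y = −22 and 2x + y = −26.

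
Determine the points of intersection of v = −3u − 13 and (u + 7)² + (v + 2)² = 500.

Substitute v = −3u − 13:
10u² + 80u − 330 = 0  ⟹  u² + 8u − 33 = 0
u = 3 or u = −11, giving (3, −22) and (−11, 20).

(−11, 20) and (3, −22)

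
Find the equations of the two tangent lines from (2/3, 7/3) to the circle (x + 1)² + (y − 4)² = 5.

x − 2y = −4 and 2x − y = −1

Let a tangent through (2/3, 7/3) have slope m. Its distance from (−1, 4) must equal √5:
(−5/3m − (5/3))² = 5(m² + 1)
2m² − 5m + 2 = 0, so m = 1/2 or m = 2.
With m = 1/2: x − 2y = −4. With m = 2: 2x − y = −1.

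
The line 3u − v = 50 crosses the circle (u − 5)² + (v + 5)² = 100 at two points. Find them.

(13, −11) and (15, −5)

Express v = 3u − 50 and substitute into the circle:
10u² − 280u + 1950 = 0  ⟹  u² − 28u + 195 = 0
u = 15 or u = 13, giving (15, −5) and (13, −11).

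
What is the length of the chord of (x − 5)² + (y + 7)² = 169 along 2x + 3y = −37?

Centre (5, −7), r² = 169. Perpendicular distance d from centre to line = |26| / √13 = 26/√13.
Half the chord is √(r² − d²) = √(117), so the full chord is 6√13.

6√13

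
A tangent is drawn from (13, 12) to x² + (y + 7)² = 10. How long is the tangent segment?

2√130

The centre is (0, −7) and r = √10. The square of the distance from P to the centre is 169 + 361 = 530.
Power of the point: PT² = |PO|² − r² = 520, so PT = 2√130.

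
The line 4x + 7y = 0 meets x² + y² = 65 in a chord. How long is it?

From the line, y = (−4x)/7. Substituting:
65x² − 3185 = 0  ⟹  x² − 49 = 0
x = 7 or x = −7, giving (7, −4) and (−7, 4).
|(7, −4) − (−7, 4)| = √((14)² + (−8)²) = 2√65.

2√65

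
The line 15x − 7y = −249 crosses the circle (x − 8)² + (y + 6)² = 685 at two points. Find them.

Substitute y = (249 + 15x)/7:
274x² + 7946x + 54252 = 0  ⟹  x² + 29x + 198 = 0
x = −11 or x = −18, giving (−11, 12) and (−18, −3).

(−18, −3) and (−11, 12)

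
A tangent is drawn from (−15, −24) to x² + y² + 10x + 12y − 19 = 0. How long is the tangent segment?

2√86

With centre O = (−5, −6), |OP|² = 424 and r² = 80.
By the tangent–radius right angle, tangent length = √(|PO|² − r²) = √344 = 2√86.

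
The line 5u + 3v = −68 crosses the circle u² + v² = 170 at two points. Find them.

Substitute v = (−68 − 5u)/3:
34u² + 680u + 3094 = 0  ⟹  u² + 20u + 91 = 0
u = −7 or u = −13, giving (−7, −11) and (−13, −1).

(−13, −1) and (−7, −11)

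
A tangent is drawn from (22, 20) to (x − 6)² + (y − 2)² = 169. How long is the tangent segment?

√411

The centre is (6, 2) and r = 13. The square of the distance from P to the centre is 256 + 324 = 580.
Power of the point: PT² = |PO|² − r² = 411, so PT = √411.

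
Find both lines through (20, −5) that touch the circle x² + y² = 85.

Let a tangent through (20, −5) have slope m. Its distance from (0, 0) must equal √85:
(−20m − (5))² = 85(m² + 1)
63m² + 40m − 12 = 0, so m = −6/7 or m = 2/9.
With m = −6/7: 6x + 7y = 85. With m = 2/9: 2x − 9y = 85.

6x + 7y = 85 and 2x − 9y = 85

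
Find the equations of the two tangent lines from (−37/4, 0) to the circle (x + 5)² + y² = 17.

4x − y = −37 and 4x + y = −37

A line y − (0) = m(x − (−37/4)) is tangent when its distance from (−5, 0) is √17:
(17/4m − (0))² = 17(m² + 1)
m² − 16 = 0, so m = 4 or m = −4.
With m = 4: 4x − y = −37. With m = −4: 4x + y = −37.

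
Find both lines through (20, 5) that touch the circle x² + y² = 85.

6x − 7y = 85 and 2x + 9y = 85

A line y − (5) = m(x − (20)) is tangent when its distance from (0, 0) is √85:
[m·(−20) − (−5)]² = 85(m² + 1)
63m² − 40m − 12 = 0, so m = 6/7 or m = −2/9.
With m = 6/7: 6x − 7y = 85. With m = −2/9: 2x + 9y = 85.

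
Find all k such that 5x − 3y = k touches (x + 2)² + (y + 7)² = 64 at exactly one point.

k = 11 ± 8√34

The line touches the circle iff its distance from (−2, −7) is 8:
|5·(−2) − 3·(−7) − k| / √34 = 8
|k − (11)| = 8√34.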